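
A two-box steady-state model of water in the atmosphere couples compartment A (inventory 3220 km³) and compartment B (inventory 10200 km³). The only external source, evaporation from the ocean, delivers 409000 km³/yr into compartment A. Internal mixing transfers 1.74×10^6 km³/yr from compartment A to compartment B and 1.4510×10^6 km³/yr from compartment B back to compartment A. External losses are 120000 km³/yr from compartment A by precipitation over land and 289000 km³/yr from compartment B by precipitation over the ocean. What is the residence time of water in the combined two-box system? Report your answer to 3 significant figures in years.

0.0328 yr

For the system as a whole, the A↔B exchange is internal and contributes nothing to the throughput; only the external sinks remove mass.
M_total = 3220 + 10200 = 13420 km³.
ΣF_external_out = 120000 + 289000 = 409000 km³/yr.
τ = M_total / ΣF_ext = 13420 / 409000 = 0.03281 yr.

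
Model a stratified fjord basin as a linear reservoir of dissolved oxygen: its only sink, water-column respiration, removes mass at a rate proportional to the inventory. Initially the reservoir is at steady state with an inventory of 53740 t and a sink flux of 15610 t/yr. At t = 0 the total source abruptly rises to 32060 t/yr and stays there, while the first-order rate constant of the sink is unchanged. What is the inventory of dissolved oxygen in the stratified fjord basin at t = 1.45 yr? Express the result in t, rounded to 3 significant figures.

τ = M₀/F₀ = 53740/15610 = 3.443 yr; rate constant k = 1/τ.
New steady state M_∞ = F₁/k = F₁·τ = 32060 × 3.443 = 110370 t.
M(t) = M_∞ + (M₀ − M_∞)·e^(−t/τ); t/τ = 1.45/3.443 = 0.4212, so e^(−t/τ) = 0.6563.
M(t) = 110370 − 56630 × 0.6563 = 73206 t.

73200 t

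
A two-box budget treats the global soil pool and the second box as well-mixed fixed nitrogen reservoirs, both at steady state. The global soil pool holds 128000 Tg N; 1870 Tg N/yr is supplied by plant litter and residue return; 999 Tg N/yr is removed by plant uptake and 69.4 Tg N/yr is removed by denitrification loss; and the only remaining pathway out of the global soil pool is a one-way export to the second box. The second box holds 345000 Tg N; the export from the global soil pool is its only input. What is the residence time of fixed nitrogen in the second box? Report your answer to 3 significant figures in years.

430 yr

Balance the global soil pool: ΣF_in = 1870.0 Tg N/yr.
Export to the second box = ΣF_in − (999 + 69.4) = 801.60 Tg N/yr.
At steady state the output of the second box equals its input, 801.60 Tg N/yr.
τ = M / F = 345000 / 801.60 = 430.4 yr.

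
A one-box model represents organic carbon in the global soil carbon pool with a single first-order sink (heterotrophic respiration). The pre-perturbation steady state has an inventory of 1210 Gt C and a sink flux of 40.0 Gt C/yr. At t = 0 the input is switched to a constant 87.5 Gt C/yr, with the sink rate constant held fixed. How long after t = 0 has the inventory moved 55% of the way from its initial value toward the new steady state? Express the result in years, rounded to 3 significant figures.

τ = M₀/F₀ = 1210/40.0 = 30.25 yr.
The remaining gap fraction is e^(−t/τ); 55% covered ⇒ e^(−t/τ) = 0.450.
t = −τ ln(0.450) = 30.25 × 0.7985 = 24.15 yr.

24.2 yr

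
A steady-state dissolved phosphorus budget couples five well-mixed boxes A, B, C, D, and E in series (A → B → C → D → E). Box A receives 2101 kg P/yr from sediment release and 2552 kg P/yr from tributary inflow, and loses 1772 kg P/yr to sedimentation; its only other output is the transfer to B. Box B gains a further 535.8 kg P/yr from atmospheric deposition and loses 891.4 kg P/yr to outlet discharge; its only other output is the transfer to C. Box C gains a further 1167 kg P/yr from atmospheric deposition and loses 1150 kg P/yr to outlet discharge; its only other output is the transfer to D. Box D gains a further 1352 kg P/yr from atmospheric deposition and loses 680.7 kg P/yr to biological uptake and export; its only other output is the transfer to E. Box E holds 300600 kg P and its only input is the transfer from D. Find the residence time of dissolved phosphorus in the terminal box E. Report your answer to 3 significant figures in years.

Box A: F(A→B) = (2101 + 2552) − 1772 = 2881.0 kg P/yr.
Box B: F(B→C) = (2881.0 + 535.8) − 891.4 = 2525.4 kg P/yr.
Box C: F(C→D) = (2525.4 + 1167) − 1150 = 2542.4 kg P/yr.
Box D: F(D→E) = (2542.4 + 1352) − 680.7 = 3213.7 kg P/yr.
Box E throughput = its input = 3213.7 kg P/yr; τ = 300600 / 3213.7 = 93.54 yr.

93.5 yr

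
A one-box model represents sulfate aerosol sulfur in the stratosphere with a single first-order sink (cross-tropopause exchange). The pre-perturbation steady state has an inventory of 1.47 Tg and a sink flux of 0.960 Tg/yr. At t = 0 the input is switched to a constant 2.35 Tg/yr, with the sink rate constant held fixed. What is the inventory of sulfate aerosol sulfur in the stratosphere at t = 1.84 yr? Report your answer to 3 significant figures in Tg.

Residence time τ = M₀/F₀ = 1.531 yr. The eventual steady state is M_∞ = M₀·(F₁/F₀) = 1.47 × 2.35/0.960 = 3.5984 Tg.
The anomaly ΔM(t) = M(t) − M_∞ decays as ΔM₀·e^(−t/τ) with ΔM₀ = 1.47 − 3.5984 = −2.128 Tg.
At t = 1.84 yr, e^(−t/τ) = e^(−1.202) = 0.3007, so ΔM = −0.6400 Tg and M = 3.5984 − 0.6400 = 2.9584 Tg.

2.96 Tg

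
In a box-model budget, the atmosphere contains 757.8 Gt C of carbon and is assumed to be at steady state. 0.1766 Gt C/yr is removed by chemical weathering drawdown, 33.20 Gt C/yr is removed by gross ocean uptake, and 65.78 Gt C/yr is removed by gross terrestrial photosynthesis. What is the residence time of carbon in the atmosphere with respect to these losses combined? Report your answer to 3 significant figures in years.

7.64 yr

Total removal = 0.1766 + 33.20 + 65.78 = 99.157 Gt C/yr.
τ = M / ΣF_out = 757.8 / 99.157 = 7.642 yr.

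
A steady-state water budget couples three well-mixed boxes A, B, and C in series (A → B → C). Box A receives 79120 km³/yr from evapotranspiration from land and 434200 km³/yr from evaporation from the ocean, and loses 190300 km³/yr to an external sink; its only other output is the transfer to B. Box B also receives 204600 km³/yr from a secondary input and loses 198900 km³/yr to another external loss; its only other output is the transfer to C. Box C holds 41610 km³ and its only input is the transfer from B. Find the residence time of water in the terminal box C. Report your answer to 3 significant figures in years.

0.127 yr

Box A: F(A→B) = (79120 + 434200) − 190300 = 323020 km³/yr.
Box B: F(B→C) = (323020 + 204600) − 198900 = 328720 km³/yr.
Box C throughput = its input = 328720 km³/yr; τ = 41610 / 328720 = 0.1266 yr.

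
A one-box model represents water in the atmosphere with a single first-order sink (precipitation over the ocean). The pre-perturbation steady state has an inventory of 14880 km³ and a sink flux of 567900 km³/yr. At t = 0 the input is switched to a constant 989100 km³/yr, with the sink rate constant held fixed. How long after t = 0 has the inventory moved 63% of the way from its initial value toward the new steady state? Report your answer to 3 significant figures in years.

0.0261 yr

τ = M₀/F₀ = 14880/567900 = 0.02620 yr.
The remaining gap fraction is e^(−t/τ); 63% covered ⇒ e^(−t/τ) = 0.370.
t = −τ ln(0.370) = 0.02620 × 0.9943 = 0.02605 yr.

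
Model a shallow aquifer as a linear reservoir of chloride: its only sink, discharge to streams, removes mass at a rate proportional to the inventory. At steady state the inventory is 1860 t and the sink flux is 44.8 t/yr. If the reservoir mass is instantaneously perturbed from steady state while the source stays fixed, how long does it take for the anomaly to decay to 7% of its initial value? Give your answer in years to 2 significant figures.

110 yr

For a linear reservoir the anomaly decays as exp(−t/τ) with τ = M/F = 1860/44.8 = 41.52 yr.
exp(−t/τ) = 0.07 ⇒ t = −τ ln(0.07) = 41.52 × 2.659 = 110.4 yr.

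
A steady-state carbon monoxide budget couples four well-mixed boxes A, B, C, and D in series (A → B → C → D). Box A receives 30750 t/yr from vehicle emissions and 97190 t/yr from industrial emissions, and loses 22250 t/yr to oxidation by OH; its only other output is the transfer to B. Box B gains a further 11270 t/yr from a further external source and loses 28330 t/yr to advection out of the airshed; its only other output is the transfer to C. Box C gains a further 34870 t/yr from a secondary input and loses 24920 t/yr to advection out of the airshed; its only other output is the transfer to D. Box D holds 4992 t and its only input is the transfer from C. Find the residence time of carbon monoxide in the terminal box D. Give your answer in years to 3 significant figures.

Box A: F(A→B) = (30750 + 97190) − 22250 = 105690 t/yr.
Box B: F(B→C) = (105690 + 11270) − 28330 = 88630 t/yr.
Box C: F(C→D) = (88630 + 34870) − 24920 = 98580 t/yr.
Box D throughput = its input = 98580 t/yr; τ = 4992 / 98580 = 0.05064 yr.

0.0506 yr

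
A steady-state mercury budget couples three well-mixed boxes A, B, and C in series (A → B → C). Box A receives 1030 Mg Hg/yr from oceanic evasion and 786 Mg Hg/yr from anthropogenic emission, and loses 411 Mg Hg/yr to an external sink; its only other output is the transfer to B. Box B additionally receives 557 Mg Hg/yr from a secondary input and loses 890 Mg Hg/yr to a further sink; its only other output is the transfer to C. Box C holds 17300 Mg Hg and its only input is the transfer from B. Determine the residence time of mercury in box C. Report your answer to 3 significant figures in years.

Box A: F(A→B) = (1030 + 786) − 411 = 1405.0 Mg Hg/yr.
Box B: F(B→C) = (1405.0 + 557) − 890 = 1072.0 Mg Hg/yr.
Box C throughput = its input = 1072.0 Mg Hg/yr; τ = 17300 / 1072.0 = 16.14 yr.

16.1 yr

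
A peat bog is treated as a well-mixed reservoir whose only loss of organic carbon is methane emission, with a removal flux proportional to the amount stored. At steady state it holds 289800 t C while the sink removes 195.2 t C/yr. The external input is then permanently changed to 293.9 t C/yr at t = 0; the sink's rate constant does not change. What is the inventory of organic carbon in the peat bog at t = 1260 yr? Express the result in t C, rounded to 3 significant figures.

τ = M₀/F₀ = 289800/195.2 = 1485 yr; rate constant k = 1/τ.
New steady state M_∞ = F₁/k = F₁·τ = 293.9 × 1485 = 436330 t C.
M(t) = M_∞ + (M₀ − M_∞)·e^(−t/τ); t/τ = 1260/1485 = 0.8487, so e^(−t/τ) = 0.4280.
M(t) = 436330 − 146500 × 0.4280 = 373620 t C.

374000 t C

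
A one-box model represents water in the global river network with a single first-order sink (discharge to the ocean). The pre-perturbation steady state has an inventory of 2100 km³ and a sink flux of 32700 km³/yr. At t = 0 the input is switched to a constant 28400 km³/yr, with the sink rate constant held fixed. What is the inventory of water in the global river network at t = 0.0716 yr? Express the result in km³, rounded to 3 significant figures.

1910 km³

τ = M₀/F₀ = 2100/32700 = 0.06422 yr; rate constant k = 1/τ.
New steady state M_∞ = F₁/k = F₁·τ = 28400 × 0.06422 = 1823.9 km³.
M(t) = M_∞ + (M₀ − M_∞)·e^(−t/τ); t/τ = 0.0716/0.06422 = 1.115, so e^(−t/τ) = 0.3279.
M(t) = 1823.9 + 276.1 × 0.3279 = 1914.4 km³.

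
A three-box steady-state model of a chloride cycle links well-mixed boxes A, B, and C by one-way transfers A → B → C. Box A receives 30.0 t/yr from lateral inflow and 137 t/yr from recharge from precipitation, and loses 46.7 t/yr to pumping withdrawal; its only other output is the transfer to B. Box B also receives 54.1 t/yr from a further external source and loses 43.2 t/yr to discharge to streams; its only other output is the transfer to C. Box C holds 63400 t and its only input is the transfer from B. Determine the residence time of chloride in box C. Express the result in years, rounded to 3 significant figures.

Box A: F(A→B) = (30.0 + 137) − 46.7 = 120.30 t/yr.
Box B: F(B→C) = (120.30 + 54.1) − 43.2 = 131.20 t/yr.
Box C throughput = its input = 131.20 t/yr; τ = 63400 / 131.20 = 483.2 yr.

483 yr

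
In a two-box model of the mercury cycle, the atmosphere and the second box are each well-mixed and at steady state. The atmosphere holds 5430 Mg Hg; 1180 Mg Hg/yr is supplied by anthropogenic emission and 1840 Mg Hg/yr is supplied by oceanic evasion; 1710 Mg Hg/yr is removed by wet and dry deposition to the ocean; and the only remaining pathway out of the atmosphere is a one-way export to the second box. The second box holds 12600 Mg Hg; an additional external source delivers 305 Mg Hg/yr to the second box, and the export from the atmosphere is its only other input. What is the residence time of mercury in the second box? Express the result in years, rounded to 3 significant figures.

7.80 yr

Balance the atmosphere: ΣF_in = 1180 + 1840 = 3020.0 Mg Hg/yr.
Export to the second box = ΣF_in − (1710) = 1310.0 Mg Hg/yr.
Total input to the second box = 1310.0 + 305 = 1615.0 Mg Hg/yr; at steady state this equals its total output.
τ = M / F = 12600 / 1615.0 = 7.802 yr.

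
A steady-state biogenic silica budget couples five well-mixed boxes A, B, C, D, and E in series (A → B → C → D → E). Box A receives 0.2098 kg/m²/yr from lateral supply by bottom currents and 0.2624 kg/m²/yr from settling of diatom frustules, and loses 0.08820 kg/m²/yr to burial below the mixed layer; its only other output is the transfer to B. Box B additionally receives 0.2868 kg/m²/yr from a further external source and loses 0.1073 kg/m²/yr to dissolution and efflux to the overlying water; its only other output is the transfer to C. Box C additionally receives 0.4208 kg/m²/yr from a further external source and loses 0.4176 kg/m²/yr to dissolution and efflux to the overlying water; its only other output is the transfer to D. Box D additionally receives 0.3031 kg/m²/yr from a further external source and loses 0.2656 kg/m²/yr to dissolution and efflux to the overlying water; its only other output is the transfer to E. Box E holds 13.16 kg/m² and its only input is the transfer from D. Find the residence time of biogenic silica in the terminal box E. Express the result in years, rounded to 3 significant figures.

Box A: F(A→B) = (0.2098 + 0.2624) − 0.08820 = 0.38400 kg/m²/yr.
Box B: F(B→C) = (0.38400 + 0.2868) − 0.1073 = 0.56350 kg/m²/yr.
Box C: F(C→D) = (0.56350 + 0.4208) − 0.4176 = 0.56670 kg/m²/yr.
Box D: F(D→E) = (0.56670 + 0.3031) − 0.2656 = 0.60420 kg/m²/yr.
Box E throughput = its input = 0.60420 kg/m²/yr; τ = 13.16 / 0.60420 = 21.78 yr.

21.8 yr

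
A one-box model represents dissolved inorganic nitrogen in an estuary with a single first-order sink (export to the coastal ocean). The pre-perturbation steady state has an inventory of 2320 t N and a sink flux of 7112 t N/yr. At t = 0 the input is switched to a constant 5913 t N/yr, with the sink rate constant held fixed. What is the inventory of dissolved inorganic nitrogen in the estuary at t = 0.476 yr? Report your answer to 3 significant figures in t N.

Residence time τ = M₀/F₀ = 0.3262 yr. The eventual steady state is M_∞ = M₀·(F₁/F₀) = 2320 × 5913/7112 = 1928.9 t N.
The anomaly ΔM(t) = M(t) − M_∞ decays as ΔM₀·e^(−t/τ) with ΔM₀ = 2320 − 1928.9 = 391.1 t N.
At t = 0.476 yr, e^(−t/τ) = e^(−1.459) = 0.2324, so ΔM = 90.91 t N and M = 1928.9 + 90.91 = 2019.8 t N.

2020 t N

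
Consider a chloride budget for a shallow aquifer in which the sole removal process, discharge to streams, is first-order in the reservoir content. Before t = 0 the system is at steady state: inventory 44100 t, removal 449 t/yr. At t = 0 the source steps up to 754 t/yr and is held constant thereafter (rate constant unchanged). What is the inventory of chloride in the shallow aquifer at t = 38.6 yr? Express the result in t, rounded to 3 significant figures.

53800 t

The sink rate constant is k = F₀/M₀ = 449/44100 = 0.01018 yr⁻¹.
Solving dM/dt = F₁ − kM with M(0) = M₀ gives M(t) = F₁/k + (M₀ − F₁/k)·e^(−kt).
F₁/k = 754/0.01018 = 74057 t; kt = 0.01018 × 38.6 = 0.3930, e^(−kt) = 0.6750.
M(38.6) = 74057 + (44100 − 74057) × 0.6750 = 74057 − 20220 = 53835 t.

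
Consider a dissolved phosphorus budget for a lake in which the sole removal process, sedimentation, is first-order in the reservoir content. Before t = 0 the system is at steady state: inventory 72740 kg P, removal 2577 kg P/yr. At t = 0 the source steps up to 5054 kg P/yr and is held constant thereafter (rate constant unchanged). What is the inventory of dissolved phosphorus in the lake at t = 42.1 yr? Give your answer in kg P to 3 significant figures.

The sink rate constant is k = F₀/M₀ = 2577/72740 = 0.03543 yr⁻¹.
Solving dM/dt = F₁ − kM with M(0) = M₀ gives M(t) = F₁/k + (M₀ − F₁/k)·e^(−kt).
F₁/k = 5054/0.03543 = 142660 kg P; kt = 0.03543 × 42.1 = 1.491, e^(−kt) = 0.2250.
M(42.1) = 142660 + (72740 − 142660) × 0.2250 = 142660 − 15730 = 126920 kg P.

127000 kg P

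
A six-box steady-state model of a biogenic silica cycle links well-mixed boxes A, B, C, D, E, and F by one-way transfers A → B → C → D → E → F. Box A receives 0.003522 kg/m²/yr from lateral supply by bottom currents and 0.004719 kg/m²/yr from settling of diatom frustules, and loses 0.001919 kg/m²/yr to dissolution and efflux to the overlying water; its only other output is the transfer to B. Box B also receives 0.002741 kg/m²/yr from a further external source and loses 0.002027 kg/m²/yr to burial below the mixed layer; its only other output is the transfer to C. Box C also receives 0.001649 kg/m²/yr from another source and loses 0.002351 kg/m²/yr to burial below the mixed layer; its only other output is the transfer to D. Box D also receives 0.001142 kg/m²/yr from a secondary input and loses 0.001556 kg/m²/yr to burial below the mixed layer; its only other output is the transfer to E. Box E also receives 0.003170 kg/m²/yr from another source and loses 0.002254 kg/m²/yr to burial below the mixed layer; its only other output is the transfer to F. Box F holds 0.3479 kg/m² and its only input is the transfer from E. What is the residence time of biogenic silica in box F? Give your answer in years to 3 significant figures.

50.9 yr

Box A: F(A→B) = (0.003522 + 0.004719) − 0.001919 = 0.0063220 kg/m²/yr.
Box B: F(B→C) = (0.0063220 + 0.002741) − 0.002027 = 0.0070360 kg/m²/yr.
Box C: F(C→D) = (0.0070360 + 0.001649) − 0.002351 = 0.0063340 kg/m²/yr.
Box D: F(D→E) = (0.0063340 + 0.001142) − 0.001556 = 0.0059200 kg/m²/yr.
Box E: F(E→F) = (0.0059200 + 0.003170) − 0.002254 = 0.0068360 kg/m²/yr.
Box F throughput = its input = 0.0068360 kg/m²/yr; τ = 0.3479 / 0.0068360 = 50.89 yr.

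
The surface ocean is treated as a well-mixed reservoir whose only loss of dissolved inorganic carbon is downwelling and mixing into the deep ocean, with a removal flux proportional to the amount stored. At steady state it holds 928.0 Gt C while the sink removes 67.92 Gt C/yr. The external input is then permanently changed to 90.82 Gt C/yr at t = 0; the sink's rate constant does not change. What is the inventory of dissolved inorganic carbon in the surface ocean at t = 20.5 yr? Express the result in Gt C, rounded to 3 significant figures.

1170 Gt C

Residence time τ = M₀/F₀ = 13.66 yr. The eventual steady state is M_∞ = M₀·(F₁/F₀) = 928.0 × 90.82/67.92 = 1240.9 Gt C.
The anomaly ΔM(t) = M(t) − M_∞ decays as ΔM₀·e^(−t/τ) with ΔM₀ = 928.0 − 1240.9 = −312.9 Gt C.
At t = 20.5 yr, e^(−t/τ) = e^(−1.500) = 0.2230, so ΔM = −69.79 Gt C and M = 1240.9 − 69.79 = 1171.1 Gt C.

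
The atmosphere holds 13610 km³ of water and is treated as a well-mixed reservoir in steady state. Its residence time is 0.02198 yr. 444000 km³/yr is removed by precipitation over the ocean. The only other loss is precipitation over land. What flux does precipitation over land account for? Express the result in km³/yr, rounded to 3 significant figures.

175000 km³/yr

Total removal F = M/τ = 13610 / 0.02198 = 619200 km³/yr.
Precipitation over land = F − (444000) = 619200 − 444000 = 175200 km³/yr.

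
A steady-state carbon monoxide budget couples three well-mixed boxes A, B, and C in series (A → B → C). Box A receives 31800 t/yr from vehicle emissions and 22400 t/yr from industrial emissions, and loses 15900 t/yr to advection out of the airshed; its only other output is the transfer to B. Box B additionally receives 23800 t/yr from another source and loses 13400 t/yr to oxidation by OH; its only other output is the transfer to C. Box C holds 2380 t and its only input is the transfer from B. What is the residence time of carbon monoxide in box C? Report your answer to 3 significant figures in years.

Box A: F(A→B) = (31800 + 22400) − 15900 = 38300 t/yr.
Box B: F(B→C) = (38300 + 23800) − 13400 = 48700 t/yr.
Box C throughput = its input = 48700 t/yr; τ = 2380 / 48700 = 0.04887 yr.

0.0489 yr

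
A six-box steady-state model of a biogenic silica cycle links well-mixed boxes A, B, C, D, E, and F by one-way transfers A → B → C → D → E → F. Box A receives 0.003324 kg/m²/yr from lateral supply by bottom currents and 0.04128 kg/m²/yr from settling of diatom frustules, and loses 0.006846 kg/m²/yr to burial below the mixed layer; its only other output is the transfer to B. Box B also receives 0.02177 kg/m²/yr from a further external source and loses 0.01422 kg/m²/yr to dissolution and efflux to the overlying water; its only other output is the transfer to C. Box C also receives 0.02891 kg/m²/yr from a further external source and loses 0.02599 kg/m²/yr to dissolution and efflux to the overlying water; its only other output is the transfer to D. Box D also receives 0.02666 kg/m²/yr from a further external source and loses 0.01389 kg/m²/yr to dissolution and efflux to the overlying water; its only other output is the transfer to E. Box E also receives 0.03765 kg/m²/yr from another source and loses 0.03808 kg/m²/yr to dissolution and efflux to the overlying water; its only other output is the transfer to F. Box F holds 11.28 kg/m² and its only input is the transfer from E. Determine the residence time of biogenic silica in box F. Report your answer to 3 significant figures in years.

186 yr

Box A: F(A→B) = (0.003324 + 0.04128) − 0.006846 = 0.037758 kg/m²/yr.
Box B: F(B→C) = (0.037758 + 0.02177) − 0.01422 = 0.045308 kg/m²/yr.
Box C: F(C→D) = (0.045308 + 0.02891) − 0.02599 = 0.048228 kg/m²/yr.
Box D: F(D→E) = (0.048228 + 0.02666) − 0.01389 = 0.060998 kg/m²/yr.
Box E: F(E→F) = (0.060998 + 0.03765) − 0.03808 = 0.060568 kg/m²/yr.
Box F throughput = its input = 0.060568 kg/m²/yr; τ = 11.28 / 0.060568 = 186.2 yr.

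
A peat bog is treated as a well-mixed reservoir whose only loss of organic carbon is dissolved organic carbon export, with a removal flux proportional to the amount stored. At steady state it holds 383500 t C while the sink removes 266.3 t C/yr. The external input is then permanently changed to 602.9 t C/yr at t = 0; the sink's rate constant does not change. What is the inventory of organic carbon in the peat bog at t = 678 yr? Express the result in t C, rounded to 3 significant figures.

The sink rate constant is k = F₀/M₀ = 266.3/383500 = 0.0006944 yr⁻¹.
Solving dM/dt = F₁ − kM with M(0) = M₀ gives M(t) = F₁/k + (M₀ − F₁/k)·e^(−kt).
F₁/k = 602.9/0.0006944 = 868240 t C; kt = 0.0006944 × 678 = 0.4708, e^(−kt) = 0.6245.
M(678) = 868240 + (383500 − 868240) × 0.6245 = 868240 − 302700 = 565520 t C.

566000 t C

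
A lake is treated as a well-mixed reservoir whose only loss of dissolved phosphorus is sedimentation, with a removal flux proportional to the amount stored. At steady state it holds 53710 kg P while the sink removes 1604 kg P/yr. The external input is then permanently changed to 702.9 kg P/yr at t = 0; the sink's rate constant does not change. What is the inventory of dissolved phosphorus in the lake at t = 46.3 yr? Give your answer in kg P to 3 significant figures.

Residence time τ = M₀/F₀ = 33.49 yr. The eventual steady state is M_∞ = M₀·(F₁/F₀) = 53710 × 702.9/1604 = 23537 kg P.
The anomaly ΔM(t) = M(t) − M_∞ decays as ΔM₀·e^(−t/τ) with ΔM₀ = 53710 − 23537 = 30170 kg P.
At t = 46.3 yr, e^(−t/τ) = e^(−1.383) = 0.2509, so ΔM = 7570 kg P and M = 23537 + 7570 = 31107 kg P.

31100 kg P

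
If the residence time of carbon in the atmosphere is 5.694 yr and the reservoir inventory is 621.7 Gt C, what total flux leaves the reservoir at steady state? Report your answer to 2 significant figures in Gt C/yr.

F = M / τ = 621.7 / 5.694 = 109.2 Gt C/yr.

110 Gt C/yr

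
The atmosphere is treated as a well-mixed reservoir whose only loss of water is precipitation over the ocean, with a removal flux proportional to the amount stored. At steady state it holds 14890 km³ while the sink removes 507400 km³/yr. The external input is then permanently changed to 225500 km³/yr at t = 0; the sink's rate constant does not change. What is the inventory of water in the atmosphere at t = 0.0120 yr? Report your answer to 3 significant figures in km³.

τ = M₀/F₀ = 14890/507400 = 0.02935 yr; rate constant k = 1/τ.
New steady state M_∞ = F₁/k = F₁·τ = 225500 × 0.02935 = 6617.5 km³.
M(t) = M_∞ + (M₀ − M_∞)·e^(−t/τ); t/τ = 0.0120/0.02935 = 0.4089, so e^(−t/τ) = 0.6644.
M(t) = 6617.5 + 8273 × 0.6644 = 12113 km³.

12100 km³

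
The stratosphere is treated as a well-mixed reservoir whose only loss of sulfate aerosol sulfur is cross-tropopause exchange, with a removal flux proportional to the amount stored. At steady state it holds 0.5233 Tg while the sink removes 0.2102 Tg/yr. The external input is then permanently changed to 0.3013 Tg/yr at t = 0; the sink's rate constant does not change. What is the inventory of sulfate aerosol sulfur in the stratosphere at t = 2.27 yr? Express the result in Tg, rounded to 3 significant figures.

τ = M₀/F₀ = 0.5233/0.2102 = 2.490 yr; rate constant k = 1/τ.
New steady state M_∞ = F₁/k = F₁·τ = 0.3013 × 2.490 = 0.75010 Tg.
M(t) = M_∞ + (M₀ − M_∞)·e^(−t/τ); t/τ = 2.27/2.490 = 0.9118, so e^(−t/τ) = 0.4018.
M(t) = 0.75010 − 0.2268 × 0.4018 = 0.65897 Tg.

0.659 Tg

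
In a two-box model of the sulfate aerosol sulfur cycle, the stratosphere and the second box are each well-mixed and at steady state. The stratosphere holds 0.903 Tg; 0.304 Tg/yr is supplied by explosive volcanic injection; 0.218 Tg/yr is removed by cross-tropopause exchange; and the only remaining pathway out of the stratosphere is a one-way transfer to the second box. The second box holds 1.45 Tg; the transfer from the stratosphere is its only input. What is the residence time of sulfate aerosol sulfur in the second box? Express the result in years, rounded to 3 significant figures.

Balance the stratosphere: ΣF_in = 0.30400 Tg/yr.
Transfer to the second box = ΣF_in − (0.218) = 0.086000 Tg/yr.
At steady state the output of the second box equals its input, 0.086000 Tg/yr.
τ = M / F = 1.45 / 0.086000 = 16.86 yr.

16.9 yr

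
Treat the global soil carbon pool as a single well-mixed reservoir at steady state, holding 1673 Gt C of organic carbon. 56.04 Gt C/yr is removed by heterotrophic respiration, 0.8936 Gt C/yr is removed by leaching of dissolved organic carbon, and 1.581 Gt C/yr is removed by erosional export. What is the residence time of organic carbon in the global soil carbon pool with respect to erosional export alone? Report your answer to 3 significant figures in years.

1060 yr

Residence time with respect to a single sink: τ = M / F_sink.
τ = 1673 / 1.581 = 1058 yr.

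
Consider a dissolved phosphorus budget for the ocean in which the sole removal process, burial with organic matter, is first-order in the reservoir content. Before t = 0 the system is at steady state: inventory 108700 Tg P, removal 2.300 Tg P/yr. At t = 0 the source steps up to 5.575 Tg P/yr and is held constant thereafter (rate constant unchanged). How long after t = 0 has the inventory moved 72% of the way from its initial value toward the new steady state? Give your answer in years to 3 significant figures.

τ = M₀/F₀ = 108700/2.300 = 47260 yr.
The remaining gap fraction is e^(−t/τ); 72% covered ⇒ e^(−t/τ) = 0.280.
t = −τ ln(0.280) = 47260 × 1.273 = 60160 yr.

60200 yr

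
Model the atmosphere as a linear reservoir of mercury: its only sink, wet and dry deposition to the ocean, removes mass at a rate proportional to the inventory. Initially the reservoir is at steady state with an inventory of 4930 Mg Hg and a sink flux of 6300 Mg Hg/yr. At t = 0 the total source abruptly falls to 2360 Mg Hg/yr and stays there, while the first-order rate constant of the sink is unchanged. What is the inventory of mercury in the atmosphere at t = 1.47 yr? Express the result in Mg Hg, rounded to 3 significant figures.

τ = M₀/F₀ = 4930/6300 = 0.7825 yr; rate constant k = 1/τ.
New steady state M_∞ = F₁/k = F₁·τ = 2360 × 0.7825 = 1846.8 Mg Hg.
M(t) = M_∞ + (M₀ − M_∞)·e^(−t/τ); t/τ = 1.47/0.7825 = 1.878, so e^(−t/τ) = 0.1528.
M(t) = 1846.8 + 3083 × 0.1528 = 2318.0 Mg Hg.

2320 Mg Hg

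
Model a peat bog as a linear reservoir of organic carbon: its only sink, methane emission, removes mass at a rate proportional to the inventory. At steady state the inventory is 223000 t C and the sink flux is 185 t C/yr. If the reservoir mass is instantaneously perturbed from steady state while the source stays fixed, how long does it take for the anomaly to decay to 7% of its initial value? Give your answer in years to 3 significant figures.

3210 yr

For a linear reservoir the anomaly decays as exp(−t/τ) with τ = M/F = 223000/185 = 1205 yr.
exp(−t/τ) = 0.07 ⇒ t = −τ ln(0.07) = 1205 × 2.659 = 3205 yr.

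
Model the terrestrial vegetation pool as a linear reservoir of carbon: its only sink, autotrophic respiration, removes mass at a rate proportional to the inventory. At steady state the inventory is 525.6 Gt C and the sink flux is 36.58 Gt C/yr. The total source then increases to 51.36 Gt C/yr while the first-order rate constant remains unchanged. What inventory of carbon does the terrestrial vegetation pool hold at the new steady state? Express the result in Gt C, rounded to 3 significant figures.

Rate constant k = F/M = 36.58 / 525.6 = 0.06960 yr⁻¹.
At the new steady state, source = k·M_new ⇒ M_new = 51.36 / 0.06960 = 738.0 Gt C.
(Equivalently M_new = M × F_new/F_old = 525.6 × 51.36/36.58.)

738 Gt C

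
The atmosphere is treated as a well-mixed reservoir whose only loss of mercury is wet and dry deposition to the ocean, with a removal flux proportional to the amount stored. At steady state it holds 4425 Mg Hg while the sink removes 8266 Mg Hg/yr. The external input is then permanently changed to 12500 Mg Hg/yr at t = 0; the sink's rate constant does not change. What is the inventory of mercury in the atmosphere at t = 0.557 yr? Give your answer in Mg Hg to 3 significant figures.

Residence time τ = M₀/F₀ = 0.5353 yr. The eventual steady state is M_∞ = M₀·(F₁/F₀) = 4425 × 12500/8266 = 6691.6 Mg Hg.
The anomaly ΔM(t) = M(t) − M_∞ decays as ΔM₀·e^(−t/τ) with ΔM₀ = 4425 − 6691.6 = −2267 Mg Hg.
At t = 0.557 yr, e^(−t/τ) = e^(−1.040) = 0.3533, so ΔM = −800.7 Mg Hg and M = 6691.6 − 800.7 = 5890.8 Mg Hg.

5890 Mg Hg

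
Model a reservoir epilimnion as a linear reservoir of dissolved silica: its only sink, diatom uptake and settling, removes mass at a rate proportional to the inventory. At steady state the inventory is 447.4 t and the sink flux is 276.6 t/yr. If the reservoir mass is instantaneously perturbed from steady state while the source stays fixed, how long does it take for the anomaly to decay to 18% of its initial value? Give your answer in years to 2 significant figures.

For a linear reservoir the anomaly decays as exp(−t/τ) with τ = M/F = 447.4/276.6 = 1.617 yr.
exp(−t/τ) = 0.18 ⇒ t = −τ ln(0.18) = 1.617 × 1.715 = 2.774 yr.

2.8 yr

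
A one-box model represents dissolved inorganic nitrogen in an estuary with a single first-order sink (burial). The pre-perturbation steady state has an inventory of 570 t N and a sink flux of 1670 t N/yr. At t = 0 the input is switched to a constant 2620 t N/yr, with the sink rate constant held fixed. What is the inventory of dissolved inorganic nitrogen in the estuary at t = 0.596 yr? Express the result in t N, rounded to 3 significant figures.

Residence time τ = M₀/F₀ = 0.3413 yr. The eventual steady state is M_∞ = M₀·(F₁/F₀) = 570 × 2620/1670 = 894.25 t N.
The anomaly ΔM(t) = M(t) − M_∞ decays as ΔM₀·e^(−t/τ) with ΔM₀ = 570 − 894.25 = −324.3 t N.
At t = 0.596 yr, e^(−t/τ) = e^(−1.746) = 0.1744, so ΔM = −56.56 t N and M = 894.25 − 56.56 = 837.69 t N.

838 t N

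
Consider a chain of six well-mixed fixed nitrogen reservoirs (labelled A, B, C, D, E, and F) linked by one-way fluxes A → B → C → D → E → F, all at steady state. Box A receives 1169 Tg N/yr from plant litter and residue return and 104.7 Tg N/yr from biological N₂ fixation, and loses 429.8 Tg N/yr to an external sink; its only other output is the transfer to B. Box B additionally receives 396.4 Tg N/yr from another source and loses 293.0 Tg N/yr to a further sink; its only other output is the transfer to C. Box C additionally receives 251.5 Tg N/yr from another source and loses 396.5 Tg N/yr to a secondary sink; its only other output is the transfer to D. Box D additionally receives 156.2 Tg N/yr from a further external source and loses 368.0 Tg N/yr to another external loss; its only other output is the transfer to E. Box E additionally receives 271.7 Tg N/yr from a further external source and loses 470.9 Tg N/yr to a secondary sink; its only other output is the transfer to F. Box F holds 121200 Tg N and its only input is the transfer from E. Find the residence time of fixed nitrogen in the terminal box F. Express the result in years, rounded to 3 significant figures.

Box A: F(A→B) = (1169 + 104.7) − 429.8 = 843.90 Tg N/yr.
Box B: F(B→C) = (843.90 + 396.4) − 293.0 = 947.30 Tg N/yr.
Box C: F(C→D) = (947.30 + 251.5) − 396.5 = 802.30 Tg N/yr.
Box D: F(D→E) = (802.30 + 156.2) − 368.0 = 590.50 Tg N/yr.
Box E: F(E→F) = (590.50 + 271.7) − 470.9 = 391.30 Tg N/yr.
Box F throughput = its input = 391.30 Tg N/yr; τ = 121200 / 391.30 = 309.7 yr.

310 yr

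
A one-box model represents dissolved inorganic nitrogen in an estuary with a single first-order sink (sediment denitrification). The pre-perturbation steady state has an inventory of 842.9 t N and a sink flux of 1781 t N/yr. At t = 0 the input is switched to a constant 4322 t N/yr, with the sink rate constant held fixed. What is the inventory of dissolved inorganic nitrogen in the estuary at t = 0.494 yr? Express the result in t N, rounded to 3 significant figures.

The sink rate constant is k = F₀/M₀ = 1781/842.9 = 2.113 yr⁻¹.
Solving dM/dt = F₁ − kM with M(0) = M₀ gives M(t) = F₁/k + (M₀ − F₁/k)·e^(−kt).
F₁/k = 4322/2.113 = 2045.5 t N; kt = 2.113 × 0.494 = 1.044, e^(−kt) = 0.3521.
M(0.494) = 2045.5 + (842.9 − 2045.5) × 0.3521 = 2045.5 − 423.5 = 1622.0 t N.

1620 t N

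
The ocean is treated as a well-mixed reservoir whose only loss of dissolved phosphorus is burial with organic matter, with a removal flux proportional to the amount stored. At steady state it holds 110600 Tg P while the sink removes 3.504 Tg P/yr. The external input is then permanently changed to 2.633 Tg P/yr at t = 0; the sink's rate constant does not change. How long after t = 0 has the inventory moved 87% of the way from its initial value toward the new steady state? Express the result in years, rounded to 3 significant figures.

τ = M₀/F₀ = 110600/3.504 = 31560 yr.
The remaining gap fraction is e^(−t/τ); 87% covered ⇒ e^(−t/τ) = 0.130.
t = −τ ln(0.130) = 31560 × 2.040 = 64400 yr.

64400 yr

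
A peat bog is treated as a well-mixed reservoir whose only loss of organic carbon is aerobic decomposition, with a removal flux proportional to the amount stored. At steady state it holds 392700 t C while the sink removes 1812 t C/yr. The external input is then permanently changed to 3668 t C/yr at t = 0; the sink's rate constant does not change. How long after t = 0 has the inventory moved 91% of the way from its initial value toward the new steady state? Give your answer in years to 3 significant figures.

τ = M₀/F₀ = 392700/1812 = 216.7 yr.
The remaining gap fraction is e^(−t/τ); 91% covered ⇒ e^(−t/τ) = 0.0900.
t = −τ ln(0.0900) = 216.7 × 2.408 = 521.9 yr.

522 yr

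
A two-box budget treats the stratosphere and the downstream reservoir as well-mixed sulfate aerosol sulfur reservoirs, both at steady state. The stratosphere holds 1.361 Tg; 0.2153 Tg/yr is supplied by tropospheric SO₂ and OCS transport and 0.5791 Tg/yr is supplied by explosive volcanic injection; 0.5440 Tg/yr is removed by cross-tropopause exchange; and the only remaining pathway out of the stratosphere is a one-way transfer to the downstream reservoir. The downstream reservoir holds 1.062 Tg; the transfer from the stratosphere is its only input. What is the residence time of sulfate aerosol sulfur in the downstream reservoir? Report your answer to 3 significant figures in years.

4.24 yr

Balance the stratosphere: ΣF_in = 0.2153 + 0.5791 = 0.79440 Tg/yr.
Transfer to the downstream reservoir = ΣF_in − (0.5440) = 0.25040 Tg/yr.
At steady state the output of the downstream reservoir equals its input, 0.25040 Tg/yr.
τ = M / F = 1.062 / 0.25040 = 4.241 yr.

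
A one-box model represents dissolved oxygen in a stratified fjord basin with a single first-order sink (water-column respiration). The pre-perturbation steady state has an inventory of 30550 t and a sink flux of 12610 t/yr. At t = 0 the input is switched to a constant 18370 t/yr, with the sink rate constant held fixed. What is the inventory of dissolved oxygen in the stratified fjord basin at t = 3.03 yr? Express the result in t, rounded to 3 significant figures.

Residence time τ = M₀/F₀ = 2.423 yr. The eventual steady state is M_∞ = M₀·(F₁/F₀) = 30550 × 18370/12610 = 44505 t.
The anomaly ΔM(t) = M(t) − M_∞ decays as ΔM₀·e^(−t/τ) with ΔM₀ = 30550 − 44505 = −13950 t.
At t = 3.03 yr, e^(−t/τ) = e^(−1.251) = 0.2863, so ΔM = −3995 t and M = 44505 − 3995 = 40509 t.

40500 t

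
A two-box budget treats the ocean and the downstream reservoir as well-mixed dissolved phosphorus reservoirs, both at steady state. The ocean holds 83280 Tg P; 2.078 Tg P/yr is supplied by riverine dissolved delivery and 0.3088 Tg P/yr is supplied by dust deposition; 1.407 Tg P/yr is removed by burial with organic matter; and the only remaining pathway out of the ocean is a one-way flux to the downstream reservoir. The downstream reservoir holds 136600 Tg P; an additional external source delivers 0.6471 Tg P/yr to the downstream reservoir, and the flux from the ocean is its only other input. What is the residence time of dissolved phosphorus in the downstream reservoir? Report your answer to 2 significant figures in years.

Balance the ocean: ΣF_in = 2.078 + 0.3088 = 2.3868 Tg P/yr.
Flux to the downstream reservoir = ΣF_in − (1.407) = 0.97980 Tg P/yr.
Total input to the downstream reservoir = 0.97980 + 0.6471 = 1.6269 Tg P/yr; at steady state this equals its total output.
τ = M / F = 136600 / 1.6269 = 83960 yr.

84000 yr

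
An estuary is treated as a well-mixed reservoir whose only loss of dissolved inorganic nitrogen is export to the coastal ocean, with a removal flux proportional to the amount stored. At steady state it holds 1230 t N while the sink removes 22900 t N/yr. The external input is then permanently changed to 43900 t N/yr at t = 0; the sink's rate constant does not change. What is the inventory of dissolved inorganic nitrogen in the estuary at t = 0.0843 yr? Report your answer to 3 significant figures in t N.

2120 t N

Residence time τ = M₀/F₀ = 0.05371 yr. The eventual steady state is M_∞ = M₀·(F₁/F₀) = 1230 × 43900/22900 = 2357.9 t N.
The anomaly ΔM(t) = M(t) − M_∞ decays as ΔM₀·e^(−t/τ) with ΔM₀ = 1230 − 2357.9 = −1128 t N.
At t = 0.0843 yr, e^(−t/τ) = e^(−1.569) = 0.2082, so ΔM = −234.8 t N and M = 2357.9 − 234.8 = 2123.2 t N.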